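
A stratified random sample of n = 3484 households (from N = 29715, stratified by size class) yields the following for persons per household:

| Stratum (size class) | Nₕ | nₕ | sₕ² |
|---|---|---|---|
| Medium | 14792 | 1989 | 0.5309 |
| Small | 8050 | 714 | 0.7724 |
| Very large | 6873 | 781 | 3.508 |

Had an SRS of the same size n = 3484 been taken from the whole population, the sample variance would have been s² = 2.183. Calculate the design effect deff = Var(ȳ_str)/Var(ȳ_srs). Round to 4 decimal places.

Var(ȳ_str) = Σ Wₕ²(1−fₕ)sₕ²/nₕ with Wₕ = Nₕ/29715:
  Medium: (14792/29715)²·(1−1989/14792)·0.5309/1989 = 5.7248632 × 10^-5
  Small: (8050/29715)²·(1−714/8050)·0.7724/714 = 7.2351541 × 10^-5
  Very large: (6873/29715)²·(1−781/6873)·3.508/781 = 2.1299201 × 10^-4
  → Var(ȳ_str) = 3.4259218 × 10^-4.
Var(ȳ_srs) = (1 − 3484/29715)·2.183/3484 = 5.5311407 × 10^-4.
deff = (3.4259218 × 10^-4) / (5.5311407 × 10^-4) = 0.6194.

0.6194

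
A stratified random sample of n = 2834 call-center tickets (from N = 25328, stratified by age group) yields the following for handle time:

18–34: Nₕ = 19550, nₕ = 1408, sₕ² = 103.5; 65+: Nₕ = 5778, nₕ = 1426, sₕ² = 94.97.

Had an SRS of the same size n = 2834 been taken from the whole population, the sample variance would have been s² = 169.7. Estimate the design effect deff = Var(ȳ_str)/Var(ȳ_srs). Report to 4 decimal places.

0.8133

Var(ȳ_str) = Σ Wₕ²(1−fₕ)sₕ²/nₕ with Wₕ = Nₕ/25328:
  18–34: (19550/25328)²·(1−1408/19550)·103.5/1408 = 0.040641322
  65+: (5778/25328)²·(1−1426/5778)·94.97/1426 = 0.0026105472
  → Var(ȳ_str) = 0.043251869.
Var(ȳ_srs) = (1 − 2834/25328)·169.7/2834 = 0.053179933.
deff = 0.043251869 / 0.053179933 = 0.8133.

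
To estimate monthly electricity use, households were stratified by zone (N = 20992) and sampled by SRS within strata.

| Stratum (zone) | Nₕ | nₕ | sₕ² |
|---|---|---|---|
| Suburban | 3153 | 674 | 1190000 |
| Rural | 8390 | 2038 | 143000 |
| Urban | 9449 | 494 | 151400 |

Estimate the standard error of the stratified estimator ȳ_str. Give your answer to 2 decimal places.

9.93

Var(ȳ_str) = Σₕ Wₕ²(1 − fₕ)sₕ²/nₕ with Wₕ = Nₕ/N, N = 20992.
Suburban: Wₕ = 0.15020008; term = 0.15020008²·(1 − 0.21376467)·1190000/674 = 31.316984.
Rural: Wₕ = 0.39967607; term = 0.39967607²·(1 − 0.24290822)·143000/2038 = 8.4858758.
Urban: Wₕ = 0.45012386; term = 0.45012386²·(1 − 0.05228066)·151400/494 = 58.849494.
Sum = 98.652354.
SE = √(98.652354) = 9.93.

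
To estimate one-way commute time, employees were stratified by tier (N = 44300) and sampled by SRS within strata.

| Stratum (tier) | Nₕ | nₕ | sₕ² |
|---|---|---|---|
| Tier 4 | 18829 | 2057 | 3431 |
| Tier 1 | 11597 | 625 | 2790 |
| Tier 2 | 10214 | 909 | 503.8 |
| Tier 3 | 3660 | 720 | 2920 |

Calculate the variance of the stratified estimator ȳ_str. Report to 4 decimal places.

Var(ȳ_str) = Σₕ Wₕ²(1 − fₕ)sₕ²/nₕ with Wₕ = Nₕ/N, N = 44300.
Tier 4: Wₕ = 0.42503386; term = 0.42503386²·(1 − 0.10924638)·3431/2057 = 0.2684053.
Tier 1: Wₕ = 0.26178330; term = 0.26178330²·(1 − 0.05389325)·2790/625 = 0.2894331.
Tier 2: Wₕ = 0.23056433; term = 0.23056433²·(1 − 0.08899550)·503.8/909 = 0.026841023.
Tier 3: Wₕ = 0.08261851; term = 0.08261851²·(1 − 0.19672131)·2920/720 = 0.02223675.
Sum = 0.60691617.

0.6069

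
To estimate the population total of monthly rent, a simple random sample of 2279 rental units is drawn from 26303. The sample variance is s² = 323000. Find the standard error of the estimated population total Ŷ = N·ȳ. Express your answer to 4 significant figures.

299300

Var(Ŷ) = N²·Var(ȳ) = N²·(1 − n/N)·s²/n.
f = 2279/26303 = 0.08664411; Var(ȳ) = 0.91335589·323000/2279 = 129.44886.
Var(Ŷ) = 26303² · 129.44886 = 8.955891 × 10^10.
SE(Ŷ) = √(8.955891 × 10^10) = 299300.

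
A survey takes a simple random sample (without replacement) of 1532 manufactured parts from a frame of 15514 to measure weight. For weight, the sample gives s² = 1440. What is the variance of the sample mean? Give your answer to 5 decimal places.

Under SRS without replacement, Var(ȳ) = (1 − f)·s²/n with f = n/N = 1532/15514 = 0.09874952.
Var(ȳ) = (1 − 0.09874952)·1440/1532 = 0.90125048·0.93994778 = 0.84712839.

0.84713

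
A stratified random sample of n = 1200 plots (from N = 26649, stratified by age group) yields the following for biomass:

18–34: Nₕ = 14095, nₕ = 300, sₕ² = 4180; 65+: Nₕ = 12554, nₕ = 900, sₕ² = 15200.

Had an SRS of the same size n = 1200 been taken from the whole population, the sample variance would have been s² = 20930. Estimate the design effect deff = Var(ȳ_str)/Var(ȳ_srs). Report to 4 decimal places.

Var(ȳ_str) = Σ Wₕ²(1−fₕ)sₕ²/nₕ with Wₕ = Nₕ/26649:
  18–34: (14095/26649)²·(1−300/14095)·4180/300 = 3.8148721
  65+: (12554/26649)²·(1−900/12554)·15200/900 = 3.4793361
  → Var(ȳ_str) = 7.2942082.
Var(ȳ_srs) = (1 − 1200/26649)·20930/1200 = 16.656271.
deff = 7.2942082 / 16.656271 = 0.4379.

0.4379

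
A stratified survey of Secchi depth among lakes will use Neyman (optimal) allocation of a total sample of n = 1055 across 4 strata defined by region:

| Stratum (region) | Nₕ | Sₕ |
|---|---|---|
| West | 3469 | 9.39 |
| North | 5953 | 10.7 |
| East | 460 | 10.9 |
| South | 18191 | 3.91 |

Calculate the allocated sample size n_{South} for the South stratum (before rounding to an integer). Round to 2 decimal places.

435.23

Neyman allocation: nₕ = n·NₕSₕ / Σⱼ NⱼSⱼ.
Σ NⱼSⱼ = 3469·9.39 + 5953·10.7 + 460·10.9 + 18191·3.91 = 172411.82.
n_{South} = 1055·18191·3.91 / 172411.82 = 435.23.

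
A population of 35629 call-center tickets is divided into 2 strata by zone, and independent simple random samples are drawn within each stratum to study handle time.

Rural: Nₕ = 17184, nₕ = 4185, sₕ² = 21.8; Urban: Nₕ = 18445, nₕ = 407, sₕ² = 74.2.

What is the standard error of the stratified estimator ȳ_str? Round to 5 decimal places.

0.22068

Var(ȳ_str) = Σₕ Wₕ²(1 − fₕ)sₕ²/nₕ with Wₕ = Nₕ/N, N = 35629.
Rural: Wₕ = 0.48230374; term = 0.48230374²·(1 − 0.24354050)·21.8/4185 = 9.1661714 × 10^-4.
Urban: Wₕ = 0.51769626; term = 0.51769626²·(1 − 0.02206560)·74.2/407 = 0.047782544.
Sum = 0.048699161.
SE = √(0.048699161) = 0.22068.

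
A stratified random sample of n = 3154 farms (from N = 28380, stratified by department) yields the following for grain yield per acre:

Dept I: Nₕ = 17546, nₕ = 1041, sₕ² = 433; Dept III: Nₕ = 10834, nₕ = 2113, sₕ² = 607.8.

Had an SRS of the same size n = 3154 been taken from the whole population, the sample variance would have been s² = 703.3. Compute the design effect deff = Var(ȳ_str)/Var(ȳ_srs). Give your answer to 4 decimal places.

0.9248

Var(ȳ_str) = Σ Wₕ²(1−fₕ)sₕ²/nₕ with Wₕ = Nₕ/28380:
  Dept I: (17546/28380)²·(1−1041/17546)·433/1041 = 0.14955676
  Dept III: (10834/28380)²·(1−2113/10834)·607.8/2113 = 0.033743609
  → Var(ȳ_str) = 0.18330037.
Var(ȳ_srs) = (1 − 3154/28380)·703.3/3154 = 0.19820515.
deff = 0.18330037 / 0.19820515 = 0.9248.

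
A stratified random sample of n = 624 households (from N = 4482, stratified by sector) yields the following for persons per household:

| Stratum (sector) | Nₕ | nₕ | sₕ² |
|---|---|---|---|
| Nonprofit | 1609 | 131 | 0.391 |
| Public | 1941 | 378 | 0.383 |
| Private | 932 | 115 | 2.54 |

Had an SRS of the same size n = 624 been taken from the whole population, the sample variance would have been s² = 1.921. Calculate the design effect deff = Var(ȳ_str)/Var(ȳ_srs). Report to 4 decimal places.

Var(ȳ_str) = Σ Wₕ²(1−fₕ)sₕ²/nₕ with Wₕ = Nₕ/4482:
  Nonprofit: (1609/4482)²·(1−131/1609)·0.391/131 = 3.5333954 × 10^-4
  Public: (1941/4482)²·(1−378/1941)·0.383/378 = 1.5301985 × 10^-4
  Private: (932/4482)²·(1−115/932)·2.54/115 = 8.3720178 × 10^-4
  → Var(ȳ_str) = 0.0013435612.
Var(ȳ_srs) = (1 − 624/4482)·1.921/624 = 0.0026499223.
deff = 0.0013435612 / 0.0026499223 = 0.5070.

0.5070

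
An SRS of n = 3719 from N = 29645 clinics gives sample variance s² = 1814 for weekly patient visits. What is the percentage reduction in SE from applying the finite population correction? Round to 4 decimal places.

6.4827

f = n/N = 3719/29645 = 0.12545117.
SE_no-fpc = √(s²/n) = 0.69840213; SE_fpc = √((1−f)s²/n) = 0.65312692.
Ratio = √(1−f) = 0.93517315. Reduction = 100·(1 − 0.93517315) = 6.4827%.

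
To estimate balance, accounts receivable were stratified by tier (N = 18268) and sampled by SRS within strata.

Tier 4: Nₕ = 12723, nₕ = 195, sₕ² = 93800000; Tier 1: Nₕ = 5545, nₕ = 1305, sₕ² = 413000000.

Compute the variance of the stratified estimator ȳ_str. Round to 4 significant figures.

Var(ȳ_str) = Σₕ Wₕ²(1 − fₕ)sₕ²/nₕ with Wₕ = Nₕ/N, N = 18268.
Tier 4: Wₕ = 0.69646376; term = 0.69646376²·(1 − 0.01532657)·93800000/195 = 229751.04.
Tier 1: Wₕ = 0.30353624; term = 0.30353624²·(1 − 0.23534716)·413000000/1305 = 22295.897.
Sum = 252046.94.

252000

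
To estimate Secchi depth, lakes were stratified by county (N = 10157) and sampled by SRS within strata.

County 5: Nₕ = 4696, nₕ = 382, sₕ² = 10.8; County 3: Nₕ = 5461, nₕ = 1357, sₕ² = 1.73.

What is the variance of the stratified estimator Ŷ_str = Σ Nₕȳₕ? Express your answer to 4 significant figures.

601300

Var(Ŷ_str) = Σₕ Nₕ²(1 − fₕ)sₕ²/nₕ.
County 5: 4696²·(1 − 382/4696)·10.8/382 = 572754.65.
County 3: 5461²·(1 − 1357/5461)·1.73/1357 = 28572.338.
Sum = 601326.99.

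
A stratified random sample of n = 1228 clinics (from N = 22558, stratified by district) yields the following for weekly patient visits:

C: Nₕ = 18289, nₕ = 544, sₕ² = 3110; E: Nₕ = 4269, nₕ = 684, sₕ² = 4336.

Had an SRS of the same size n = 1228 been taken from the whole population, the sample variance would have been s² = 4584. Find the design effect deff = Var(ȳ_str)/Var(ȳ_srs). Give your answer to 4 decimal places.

Var(ȳ_str) = Σ Wₕ²(1−fₕ)sₕ²/nₕ with Wₕ = Nₕ/22558:
  C: (18289/22558)²·(1−544/18289)·3110/544 = 3.6460806
  E: (4269/22558)²·(1−684/4269)·4336/684 = 0.19065461
  → Var(ȳ_str) = 3.8367352.
Var(ȳ_srs) = (1 − 1228/22558)·4584/1228 = 3.5296895.
deff = 3.8367352 / 3.5296895 = 1.0870.

1.0870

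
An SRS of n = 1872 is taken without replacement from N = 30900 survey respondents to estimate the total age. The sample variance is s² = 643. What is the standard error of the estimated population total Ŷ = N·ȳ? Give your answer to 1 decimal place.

Var(Ŷ) = N²·Var(ȳ) = N²·(1 − n/N)·s²/n.
f = 1872/30900 = 0.06058252; Var(ȳ) = 0.93941748·643/1872 = 0.32267384.
Var(Ŷ) = 30900² · 0.32267384 = 3.0809221 × 10^8.
SE(Ŷ) = √(3.0809221 × 10^8) = 17552.6.

17552.6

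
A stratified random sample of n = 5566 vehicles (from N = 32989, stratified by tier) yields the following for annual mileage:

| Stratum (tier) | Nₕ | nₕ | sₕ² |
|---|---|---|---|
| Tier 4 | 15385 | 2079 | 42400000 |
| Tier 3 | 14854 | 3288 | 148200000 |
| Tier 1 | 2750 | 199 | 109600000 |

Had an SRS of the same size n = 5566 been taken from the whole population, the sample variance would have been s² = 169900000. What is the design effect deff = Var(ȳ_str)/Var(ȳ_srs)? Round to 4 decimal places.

Var(ȳ_str) = Σ Wₕ²(1−fₕ)sₕ²/nₕ with Wₕ = Nₕ/32989:
  Tier 4: (15385/32989)²·(1−2079/15385)·42400000/2079 = 3836.3488
  Tier 3: (14854/32989)²·(1−3288/14854)·148200000/3288 = 7115.4882
  Tier 1: (2750/32989)²·(1−199/2750)·109600000/199 = 3550.2777
  → Var(ȳ_str) = 14502.115.
Var(ȳ_srs) = (1 − 5566/32989)·169900000/5566 = 25374.412.
deff = 14502.115 / 25374.412 = 0.5715.

0.5715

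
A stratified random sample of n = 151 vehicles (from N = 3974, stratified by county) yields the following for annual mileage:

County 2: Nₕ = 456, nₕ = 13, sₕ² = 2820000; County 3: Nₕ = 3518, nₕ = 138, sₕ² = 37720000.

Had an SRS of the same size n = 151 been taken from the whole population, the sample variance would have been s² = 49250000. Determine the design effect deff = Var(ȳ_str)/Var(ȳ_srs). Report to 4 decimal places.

0.6648

Var(ȳ_str) = Σ Wₕ²(1−fₕ)sₕ²/nₕ with Wₕ = Nₕ/3974:
  County 2: (456/3974)²·(1−13/456)·2820000/13 = 2774.7164
  County 3: (3518/3974)²·(1−138/3518)·37720000/138 = 205801.91
  → Var(ȳ_str) = 208576.63.
Var(ȳ_srs) = (1 − 151/3974)·49250000/151 = 313765.89.
deff = 208576.63 / 313765.89 = 0.6648.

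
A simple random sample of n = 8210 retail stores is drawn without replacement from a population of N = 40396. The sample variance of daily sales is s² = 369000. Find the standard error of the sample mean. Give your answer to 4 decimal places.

5.9842

Under SRS without replacement, Var(ȳ) = (1 − f)·s²/n with f = n/N = 8210/40396 = 0.20323794.
Var(ȳ) = (1 − 0.20323794)·369000/8210 = 0.79676206·44.945189 = 35.810621.
SE(ȳ) = √(35.810621) = 5.9842.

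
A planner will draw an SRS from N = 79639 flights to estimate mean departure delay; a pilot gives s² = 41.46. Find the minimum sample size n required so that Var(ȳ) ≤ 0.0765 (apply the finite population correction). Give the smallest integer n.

Without fpc, n₀ = s²/D = 41.46/0.0765 = 541.9608.
With fpc, (1 − n/N)·s²/n ≤ D requires n ≥ n₀/(1 + n₀/N) = 541.9608/(1 + 541.9608/79639) = 538.2976.
Rounding up, n = 539.

539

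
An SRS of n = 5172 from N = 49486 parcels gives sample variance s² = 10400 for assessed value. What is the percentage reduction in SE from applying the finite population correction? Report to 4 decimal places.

f = n/N = 5172/49486 = 0.10451441.
SE_no-fpc = √(s²/n) = 1.4180365; SE_fpc = √((1−f)s²/n) = 1.3418894.
Ratio = √(1−f) = 0.94630100. Reduction = 100·(1 − 0.94630100) = 5.3699%.

5.3699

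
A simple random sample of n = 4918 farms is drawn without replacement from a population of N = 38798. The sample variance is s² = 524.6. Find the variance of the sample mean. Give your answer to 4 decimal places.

0.0931

Under SRS without replacement, Var(ȳ) = (1 − f)·s²/n with f = n/N = 4918/38798 = 0.12675911.
Var(ȳ) = (1 − 0.12675911)·524.6/4918 = 0.87324089·0.10666938 = 0.093148062.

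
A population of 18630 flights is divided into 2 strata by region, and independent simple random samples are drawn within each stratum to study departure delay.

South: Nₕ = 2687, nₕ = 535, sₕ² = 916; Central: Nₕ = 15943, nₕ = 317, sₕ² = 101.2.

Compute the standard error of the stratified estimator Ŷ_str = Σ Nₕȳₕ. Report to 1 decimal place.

Var(Ŷ_str) = Σₕ Nₕ²(1 − fₕ)sₕ²/nₕ.
South: 2687²·(1 − 535/2687)·916/535 = 9.9003745 × 10^6.
Central: 15943²·(1 − 317/15943)·101.2/317 = 7.953149 × 10^7.
Sum = 8.9431865 × 10^7.
SE = √(8.9431865 × 10^7) = 9456.8.

9456.8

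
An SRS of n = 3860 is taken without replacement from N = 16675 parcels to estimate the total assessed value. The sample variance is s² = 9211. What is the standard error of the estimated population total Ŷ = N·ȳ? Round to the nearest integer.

Var(Ŷ) = N²·Var(ȳ) = N²·(1 − n/N)·s²/n.
f = 3860/16675 = 0.23148426; Var(ȳ) = 0.76851574·9211/3860 = 1.8338856.
Var(Ŷ) = 16675² · 1.8338856 = 5.0992221 × 10^8.
SE(Ŷ) = √(5.0992221 × 10^8) = 22581.

22581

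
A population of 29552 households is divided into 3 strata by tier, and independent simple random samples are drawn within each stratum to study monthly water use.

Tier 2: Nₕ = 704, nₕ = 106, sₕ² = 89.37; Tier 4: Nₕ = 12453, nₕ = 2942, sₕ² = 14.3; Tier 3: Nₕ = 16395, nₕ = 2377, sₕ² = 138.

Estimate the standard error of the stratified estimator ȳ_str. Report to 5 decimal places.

Var(ȳ_str) = Σₕ Wₕ²(1 − fₕ)sₕ²/nₕ with Wₕ = Nₕ/N, N = 29552.
Tier 2: Wₕ = 0.02382241; term = 0.02382241²·(1 − 0.15056818)·89.37/106 = 4.0643021 × 10^-4.
Tier 4: Wₕ = 0.42139280; term = 0.42139280²·(1 − 0.23624829)·14.3/2942 = 6.5920392 × 10^-4.
Tier 3: Wₕ = 0.55478479; term = 0.55478479²·(1 − 0.14498323)·138/2377 = 0.01527825.
Sum = 0.016343884.
SE = √(0.016343884) = 0.12784.

0.12784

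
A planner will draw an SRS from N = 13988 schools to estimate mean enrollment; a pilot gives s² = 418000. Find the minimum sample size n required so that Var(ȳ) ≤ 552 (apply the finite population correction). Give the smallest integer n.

719

Without fpc, n₀ = s²/D = 418000/552 = 757.2464.
With fpc, (1 − n/N)·s²/n ≤ D requires n ≥ n₀/(1 + n₀/N) = 757.2464/(1 + 757.2464/13988) = 718.3578.
Rounding up, n = 719.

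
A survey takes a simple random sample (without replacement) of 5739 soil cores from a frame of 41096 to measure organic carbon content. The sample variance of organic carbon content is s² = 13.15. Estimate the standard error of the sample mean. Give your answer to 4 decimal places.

0.0444

Under SRS without replacement, Var(ȳ) = (1 − f)·s²/n with f = n/N = 5739/41096 = 0.13964863.
Var(ȳ) = (1 − 0.13964863)·13.15/5739 = 0.86035137·0.00229134 = 0.0019713575.
SE(ȳ) = √(0.0019713575) = 0.0444.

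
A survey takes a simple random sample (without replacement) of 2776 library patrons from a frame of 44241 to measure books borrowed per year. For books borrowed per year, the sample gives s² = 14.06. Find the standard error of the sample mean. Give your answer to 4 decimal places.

Under SRS without replacement, Var(ȳ) = (1 − f)·s²/n with f = n/N = 2776/44241 = 0.06274723.
Var(ȳ) = (1 − 0.06274723)·14.06/2776 = 0.93725277·0.0050648415 = 0.0047470367.
SE(ȳ) = √(0.0047470367) = 0.0689.

0.0689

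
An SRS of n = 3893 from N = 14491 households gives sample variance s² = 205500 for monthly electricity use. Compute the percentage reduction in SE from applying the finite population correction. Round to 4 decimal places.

f = n/N = 3893/14491 = 0.26864951.
SE_no-fpc = √(s²/n) = 7.26547; SE_fpc = √((1−f)s²/n) = 6.2133596.
Ratio = √(1−f) = 0.85519033. Reduction = 100·(1 − 0.85519033) = 14.4810%.

14.4810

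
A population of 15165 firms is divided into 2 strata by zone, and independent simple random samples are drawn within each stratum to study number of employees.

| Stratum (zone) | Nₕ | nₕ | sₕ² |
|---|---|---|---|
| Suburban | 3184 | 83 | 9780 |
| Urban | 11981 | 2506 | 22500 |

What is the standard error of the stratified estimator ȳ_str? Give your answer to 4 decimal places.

Var(ȳ_str) = Σₕ Wₕ²(1 − fₕ)sₕ²/nₕ with Wₕ = Nₕ/N, N = 15165.
Suburban: Wₕ = 0.20995714; term = 0.20995714²·(1 − 0.02606784)·9780/83 = 5.0588378.
Urban: Wₕ = 0.79004286; term = 0.79004286²·(1 − 0.20916451)·22500/2506 = 4.4318894.
Sum = 9.4907272.
SE = √(9.4907272) = 3.0807.

3.0807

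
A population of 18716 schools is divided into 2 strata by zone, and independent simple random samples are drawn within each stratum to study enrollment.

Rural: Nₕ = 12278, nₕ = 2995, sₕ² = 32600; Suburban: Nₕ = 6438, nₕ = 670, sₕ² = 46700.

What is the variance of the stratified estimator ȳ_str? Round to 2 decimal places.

Var(ȳ_str) = Σₕ Wₕ²(1 − fₕ)sₕ²/nₕ with Wₕ = Nₕ/N, N = 18716.
Rural: Wₕ = 0.65601624; term = 0.65601624²·(1 − 0.24393224)·32600/2995 = 3.5416911.
Suburban: Wₕ = 0.34398376; term = 0.34398376²·(1 − 0.10406959)·46700/670 = 7.3891117.
Sum = 10.930803.

10.93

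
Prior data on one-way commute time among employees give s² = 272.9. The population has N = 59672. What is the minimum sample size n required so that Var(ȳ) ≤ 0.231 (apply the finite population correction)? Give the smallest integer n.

Without fpc, n₀ = s²/D = 272.9/0.231 = 1181.3853.
With fpc, (1 − n/N)·s²/n ≤ D requires n ≥ n₀/(1 + n₀/N) = 1181.3853/(1 + 1181.3853/59672) = 1158.4503.
Rounding up, n = 1159.

1159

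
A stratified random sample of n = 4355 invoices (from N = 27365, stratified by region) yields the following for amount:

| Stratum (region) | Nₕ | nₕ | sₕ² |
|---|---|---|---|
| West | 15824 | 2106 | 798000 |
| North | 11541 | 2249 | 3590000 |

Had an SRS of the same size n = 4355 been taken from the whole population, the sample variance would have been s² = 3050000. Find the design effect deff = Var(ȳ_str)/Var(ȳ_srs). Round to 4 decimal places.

0.5747

Var(ȳ_str) = Σ Wₕ²(1−fₕ)sₕ²/nₕ with Wₕ = Nₕ/27365:
  West: (15824/27365)²·(1−2106/15824)·798000/2106 = 109.84004
  North: (11541/27365)²·(1−2249/11541)·3590000/2249 = 228.595
  → Var(ȳ_str) = 338.43504.
Var(ȳ_srs) = (1 − 4355/27365)·3050000/4355 = 588.88819.
deff = 338.43504 / 588.88819 = 0.5747.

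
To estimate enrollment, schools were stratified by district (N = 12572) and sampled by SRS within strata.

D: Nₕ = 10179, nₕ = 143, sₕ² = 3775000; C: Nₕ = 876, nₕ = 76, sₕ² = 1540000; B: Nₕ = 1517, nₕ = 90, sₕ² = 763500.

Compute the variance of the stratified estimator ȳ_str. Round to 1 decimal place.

Var(ȳ_str) = Σₕ Wₕ²(1 − fₕ)sₕ²/nₕ with Wₕ = Nₕ/N, N = 12572.
D: Wₕ = 0.80965638; term = 0.80965638²·(1 − 0.01404853)·3775000/143 = 17062.314.
C: Wₕ = 0.06967865; term = 0.06967865²·(1 − 0.08675799)·1540000/76 = 89.844703.
B: Wₕ = 0.12066497; term = 0.12066497²·(1 − 0.05932762)·763500/90 = 116.18962.
Sum = 17268.348.

17268.3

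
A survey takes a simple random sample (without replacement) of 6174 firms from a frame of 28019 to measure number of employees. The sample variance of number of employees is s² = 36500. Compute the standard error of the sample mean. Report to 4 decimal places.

Under SRS without replacement, Var(ȳ) = (1 − f)·s²/n with f = n/N = 6174/28019 = 0.22035048.
Var(ȳ) = (1 − 0.22035048)·36500/6174 = 0.77964952·5.9118886 = 4.6092011.
SE(ȳ) = √(4.6092011) = 2.1469.

2.1469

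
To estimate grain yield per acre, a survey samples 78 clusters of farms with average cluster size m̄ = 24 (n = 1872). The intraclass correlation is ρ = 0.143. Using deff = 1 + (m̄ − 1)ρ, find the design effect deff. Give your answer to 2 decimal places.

4.29

deff = 1 + (24 − 1)·0.143 = 1 + 3.289 = 4.289.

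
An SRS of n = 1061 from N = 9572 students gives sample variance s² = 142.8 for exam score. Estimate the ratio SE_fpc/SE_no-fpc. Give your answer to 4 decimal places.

0.9430

f = n/N = 1061/9572 = 0.11084413.
SE_no-fpc = √(s²/n) = 0.36686511; SE_fpc = √((1−f)s²/n) = 0.34593568.
Ratio = √(1−f) = 0.94295062.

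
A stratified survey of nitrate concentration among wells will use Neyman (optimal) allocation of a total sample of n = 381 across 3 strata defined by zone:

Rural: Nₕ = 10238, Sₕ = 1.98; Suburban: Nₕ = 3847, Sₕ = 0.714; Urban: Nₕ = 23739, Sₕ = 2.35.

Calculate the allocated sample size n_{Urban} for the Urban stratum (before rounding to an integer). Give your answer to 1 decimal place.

269.7

Neyman allocation: nₕ = n·NₕSₕ / Σⱼ NⱼSⱼ.
Σ NⱼSⱼ = 10238·1.98 + 3847·0.714 + 23739·2.35 = 78804.648.
n_{Urban} = 381·23739·2.35 / 78804.648 = 269.7.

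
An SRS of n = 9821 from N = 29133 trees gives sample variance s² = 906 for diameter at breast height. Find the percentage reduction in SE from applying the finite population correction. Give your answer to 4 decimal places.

18.5819

f = n/N = 9821/29133 = 0.33710912.
SE_no-fpc = √(s²/n) = 0.30372899; SE_fpc = √((1−f)s²/n) = 0.2472904.
Ratio = √(1−f) = 0.81418111. Reduction = 100·(1 − 0.81418111) = 18.5819%.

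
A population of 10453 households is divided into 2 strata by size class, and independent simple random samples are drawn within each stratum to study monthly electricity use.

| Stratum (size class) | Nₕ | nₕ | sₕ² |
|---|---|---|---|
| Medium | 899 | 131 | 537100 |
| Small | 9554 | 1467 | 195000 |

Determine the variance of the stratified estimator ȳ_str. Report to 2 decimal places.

119.90

Var(ȳ_str) = Σₕ Wₕ²(1 − fₕ)sₕ²/nₕ with Wₕ = Nₕ/N, N = 10453.
Medium: Wₕ = 0.08600402; term = 0.08600402²·(1 − 0.14571746)·537100/131 = 25.907343.
Small: Wₕ = 0.91399598; term = 0.91399598²·(1 − 0.15354825)·195000/1467 = 93.992949.
Sum = 119.90029.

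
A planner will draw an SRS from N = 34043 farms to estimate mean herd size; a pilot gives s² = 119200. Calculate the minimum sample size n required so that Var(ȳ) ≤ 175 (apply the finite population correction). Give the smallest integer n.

Without fpc, n₀ = s²/D = 119200/175 = 681.1429.
With fpc, (1 − n/N)·s²/n ≤ D requires n ≥ n₀/(1 + n₀/N) = 681.1429/(1 + 681.1429/34043) = 667.7817.
Rounding up, n = 668.

668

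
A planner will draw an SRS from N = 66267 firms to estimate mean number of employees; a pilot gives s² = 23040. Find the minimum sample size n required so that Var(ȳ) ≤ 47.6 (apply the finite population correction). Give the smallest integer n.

Without fpc, n₀ = s²/D = 23040/47.6 = 484.0336.
With fpc, (1 − n/N)·s²/n ≤ D requires n ≥ n₀/(1 + n₀/N) = 484.0336/(1 + 484.0336/66267) = 480.5237.
Rounding up, n = 481.

481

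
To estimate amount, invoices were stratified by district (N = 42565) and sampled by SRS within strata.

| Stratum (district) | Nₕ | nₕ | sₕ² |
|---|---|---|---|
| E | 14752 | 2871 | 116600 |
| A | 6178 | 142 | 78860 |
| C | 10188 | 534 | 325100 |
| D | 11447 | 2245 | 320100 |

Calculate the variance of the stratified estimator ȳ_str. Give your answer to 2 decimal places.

56.70

Var(ȳ_str) = Σₕ Wₕ²(1 − fₕ)sₕ²/nₕ with Wₕ = Nₕ/N, N = 42565.
E: Wₕ = 0.34657583; term = 0.34657583²·(1 − 0.19461768)·116600/2871 = 3.9288367.
A: Wₕ = 0.14514272; term = 0.14514272²·(1 − 0.02298478)·78860/142 = 11.43037.
C: Wₕ = 0.23935158; term = 0.23935158²·(1 − 0.05241461)·325100/534 = 33.049635.
D: Wₕ = 0.26892987; term = 0.26892987²·(1 − 0.19612125)·320100/2245 = 8.2896838.
Sum = 56.698526.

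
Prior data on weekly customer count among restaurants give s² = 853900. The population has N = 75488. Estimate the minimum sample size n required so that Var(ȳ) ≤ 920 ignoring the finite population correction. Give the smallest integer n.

Without fpc, n₀ = s²/D = 853900/920 = 928.1522.
Rounding up, n = 929.

929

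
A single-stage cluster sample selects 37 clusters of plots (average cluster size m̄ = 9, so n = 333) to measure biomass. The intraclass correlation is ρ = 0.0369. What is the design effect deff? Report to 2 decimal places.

1.30

deff = 1 + (9 − 1)·0.0369 = 1 + 0.2952 = 1.2952.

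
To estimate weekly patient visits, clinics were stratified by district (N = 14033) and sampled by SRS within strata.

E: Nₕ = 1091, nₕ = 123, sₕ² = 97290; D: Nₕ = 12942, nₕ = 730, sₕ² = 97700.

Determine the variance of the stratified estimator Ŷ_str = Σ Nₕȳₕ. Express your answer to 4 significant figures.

Var(Ŷ_str) = Σₕ Nₕ²(1 − fₕ)sₕ²/nₕ.
E: 1091²·(1 − 123/1091)·97290/123 = 8.3533985 × 10^8.
D: 12942²·(1 − 730/12942)·97700/730 = 2.1152412 × 10^10.
Sum = 2.1987752 × 10^10.

2.199 × 10^10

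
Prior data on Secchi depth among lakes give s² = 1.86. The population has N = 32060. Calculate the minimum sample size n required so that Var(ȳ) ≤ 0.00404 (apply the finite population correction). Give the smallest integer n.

Without fpc, n₀ = s²/D = 1.86/0.00404 = 460.3960.
With fpc, (1 − n/N)·s²/n ≤ D requires n ≥ n₀/(1 + n₀/N) = 460.3960/(1 + 460.3960/32060) = 453.8781.
Rounding up, n = 454.

454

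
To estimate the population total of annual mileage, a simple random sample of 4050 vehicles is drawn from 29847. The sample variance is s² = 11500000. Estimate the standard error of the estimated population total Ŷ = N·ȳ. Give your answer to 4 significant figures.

Var(Ŷ) = N²·Var(ȳ) = N²·(1 − n/N)·s²/n.
f = 4050/29847 = 0.13569203; Var(ȳ) = 0.86430797·11500000/4050 = 2454.2078.
Var(Ŷ) = 29847² · 2454.2078 = 2.1863148 × 10^12.
SE(Ŷ) = √(2.1863148 × 10^12) = 1.479 × 10^6.

1.479 × 10^6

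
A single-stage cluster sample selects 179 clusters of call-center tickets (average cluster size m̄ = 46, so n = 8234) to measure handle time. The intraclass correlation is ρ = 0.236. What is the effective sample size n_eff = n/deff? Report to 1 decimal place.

deff = 1 + (46 − 1)·0.236 = 1 + 10.62 = 11.62.
n_eff = 8234 / 11.62 = 708.6.

708.6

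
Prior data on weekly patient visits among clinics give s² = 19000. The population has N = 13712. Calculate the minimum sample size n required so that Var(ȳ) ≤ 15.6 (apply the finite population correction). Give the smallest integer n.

1119

Without fpc, n₀ = s²/D = 19000/15.6 = 1217.9487.
With fpc, (1 − n/N)·s²/n ≤ D requires n ≥ n₀/(1 + n₀/N) = 1217.9487/(1 + 1217.9487/13712) = 1118.5914.
Rounding up, n = 1119.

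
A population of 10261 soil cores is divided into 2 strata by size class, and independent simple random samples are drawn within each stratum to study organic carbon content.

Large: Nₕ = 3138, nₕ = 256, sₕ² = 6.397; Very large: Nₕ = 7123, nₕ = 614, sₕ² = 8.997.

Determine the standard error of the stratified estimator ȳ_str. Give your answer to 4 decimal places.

Var(ȳ_str) = Σₕ Wₕ²(1 − fₕ)sₕ²/nₕ with Wₕ = Nₕ/N, N = 10261.
Large: Wₕ = 0.30581815; term = 0.30581815²·(1 − 0.08158062)·6.397/256 = 0.0021463667.
Very large: Wₕ = 0.69418185; term = 0.69418185²·(1 − 0.08619963)·8.997/614 = 0.0064524878.
Sum = 0.0085988545.
SE = √(0.0085988545) = 0.0927.

0.0927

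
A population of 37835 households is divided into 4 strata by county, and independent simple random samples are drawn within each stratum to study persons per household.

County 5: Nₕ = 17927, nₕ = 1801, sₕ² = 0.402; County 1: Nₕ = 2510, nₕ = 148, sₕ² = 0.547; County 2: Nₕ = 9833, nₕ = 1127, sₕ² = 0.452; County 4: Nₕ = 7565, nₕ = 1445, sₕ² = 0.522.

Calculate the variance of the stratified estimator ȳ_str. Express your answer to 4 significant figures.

9.605 × 10^-5

Var(ȳ_str) = Σₕ Wₕ²(1 − fₕ)sₕ²/nₕ with Wₕ = Nₕ/N, N = 37835.
County 5: Wₕ = 0.47382054; term = 0.47382054²·(1 − 0.10046299)·0.402/1801 = 4.5077429 × 10^-5.
County 1: Wₕ = 0.06634069; term = 0.06634069²·(1 − 0.05896414)·0.547/148 = 1.5307059 × 10^-5.
County 2: Wₕ = 0.25989163; term = 0.25989163²·(1 − 0.11461405)·0.452/1127 = 2.3984559 × 10^-5.
County 4: Wₕ = 0.19994714; term = 0.19994714²·(1 − 0.19101124)·0.522/1445 = 1.1683569 × 10^-5.
Sum = 9.6052616 × 10^-5.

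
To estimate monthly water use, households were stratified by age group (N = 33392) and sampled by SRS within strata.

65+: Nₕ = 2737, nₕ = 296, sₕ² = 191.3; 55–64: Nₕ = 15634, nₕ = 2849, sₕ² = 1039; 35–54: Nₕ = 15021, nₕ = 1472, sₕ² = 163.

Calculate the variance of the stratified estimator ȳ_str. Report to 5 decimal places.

0.08946

Var(ȳ_str) = Σₕ Wₕ²(1 − fₕ)sₕ²/nₕ with Wₕ = Nₕ/N, N = 33392.
65+: Wₕ = 0.08196574; term = 0.08196574²·(1 − 0.10814761)·191.3/296 = 0.0038724068.
55–64: Wₕ = 0.46819598; term = 0.46819598²·(1 − 0.18223103)·1039/2849 = 0.065374605.
35–54: Wₕ = 0.44983828; term = 0.44983828²·(1 − 0.09799614)·163/1472 = 0.020211615.
Sum = 0.089458627.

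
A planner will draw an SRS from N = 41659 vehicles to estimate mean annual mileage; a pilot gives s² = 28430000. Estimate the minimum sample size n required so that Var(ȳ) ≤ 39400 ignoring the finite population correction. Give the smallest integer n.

Without fpc, n₀ = s²/D = 28430000/39400 = 721.5736.
Rounding up, n = 722.

722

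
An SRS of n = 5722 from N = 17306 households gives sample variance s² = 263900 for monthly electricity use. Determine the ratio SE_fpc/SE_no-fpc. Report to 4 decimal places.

0.8181

f = n/N = 5722/17306 = 0.33063677.
SE_no-fpc = √(s²/n) = 6.7911882; SE_fpc = √((1−f)s²/n) = 5.5561849.
Ratio = √(1−f) = 0.81814621.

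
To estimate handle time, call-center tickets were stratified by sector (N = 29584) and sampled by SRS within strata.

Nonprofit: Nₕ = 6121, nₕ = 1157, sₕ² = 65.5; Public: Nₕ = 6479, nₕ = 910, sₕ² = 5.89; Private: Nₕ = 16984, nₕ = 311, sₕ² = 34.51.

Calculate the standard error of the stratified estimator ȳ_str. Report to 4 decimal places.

Var(ȳ_str) = Σₕ Wₕ²(1 − fₕ)sₕ²/nₕ with Wₕ = Nₕ/N, N = 29584.
Nonprofit: Wₕ = 0.20690238; term = 0.20690238²·(1 − 0.18902140)·65.5/1157 = 0.001965388.
Public: Wₕ = 0.21900352; term = 0.21900352²·(1 − 0.14045377)·5.89/910 = 2.6683655 × 10^-4.
Private: Wₕ = 0.57409410; term = 0.57409410²·(1 − 0.01831135)·34.51/311 = 0.035902485.
Sum = 0.03813471.
SE = √(0.03813471) = 0.1953.

0.1953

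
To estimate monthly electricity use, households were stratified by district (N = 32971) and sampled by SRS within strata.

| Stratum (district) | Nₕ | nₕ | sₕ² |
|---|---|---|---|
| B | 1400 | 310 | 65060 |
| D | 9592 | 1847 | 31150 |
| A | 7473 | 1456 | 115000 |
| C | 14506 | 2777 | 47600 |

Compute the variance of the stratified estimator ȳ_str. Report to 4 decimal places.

7.3969

Var(ȳ_str) = Σₕ Wₕ²(1 − fₕ)sₕ²/nₕ with Wₕ = Nₕ/N, N = 32971.
B: Wₕ = 0.04246156; term = 0.04246156²·(1 − 0.22142857)·65060/310 = 0.29460673.
D: Wₕ = 0.29092233; term = 0.29092233²·(1 − 0.19255630)·31150/1847 = 1.152544.
A: Wₕ = 0.22665373; term = 0.22665373²·(1 − 0.19483474)·115000/1456 = 3.2669856.
C: Wₕ = 0.43996239; term = 0.43996239²·(1 − 0.19143803)·47600/2777 = 2.6827209.
Sum = 7.3968572.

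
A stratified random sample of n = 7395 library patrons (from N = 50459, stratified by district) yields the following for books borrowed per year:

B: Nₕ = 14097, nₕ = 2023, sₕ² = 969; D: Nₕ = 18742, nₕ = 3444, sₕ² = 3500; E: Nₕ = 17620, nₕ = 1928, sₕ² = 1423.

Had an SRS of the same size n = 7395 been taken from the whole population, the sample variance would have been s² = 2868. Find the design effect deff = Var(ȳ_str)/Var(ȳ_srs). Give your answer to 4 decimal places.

0.6846

Var(ȳ_str) = Σ Wₕ²(1−fₕ)sₕ²/nₕ with Wₕ = Nₕ/50459:
  B: (14097/50459)²·(1−2023/14097)·969/2023 = 0.032020528
  D: (18742/50459)²·(1−3444/18742)·3500/3444 = 0.1144401
  E: (17620/50459)²·(1−1928/17620)·1423/1928 = 0.080150234
  → Var(ȳ_str) = 0.22661086.
Var(ȳ_srs) = (1 − 7395/50459)·2868/7395 = 0.33099139.
deff = 0.22661086 / 0.33099139 = 0.6846.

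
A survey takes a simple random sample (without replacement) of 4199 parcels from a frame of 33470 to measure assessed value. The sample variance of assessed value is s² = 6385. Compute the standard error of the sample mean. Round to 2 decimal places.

1.15

Under SRS without replacement, Var(ȳ) = (1 − f)·s²/n with f = n/N = 4199/33470 = 0.12545563.
Var(ȳ) = (1 − 0.12545563)·6385/4199 = 0.87454437·1.5206001 = 1.3298323.
SE(ȳ) = √(1.3298323) = 1.15.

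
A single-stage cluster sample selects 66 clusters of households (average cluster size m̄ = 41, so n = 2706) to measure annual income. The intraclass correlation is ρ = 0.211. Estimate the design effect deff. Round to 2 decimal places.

deff = 1 + (41 − 1)·0.211 = 1 + 8.44 = 9.44.

9.44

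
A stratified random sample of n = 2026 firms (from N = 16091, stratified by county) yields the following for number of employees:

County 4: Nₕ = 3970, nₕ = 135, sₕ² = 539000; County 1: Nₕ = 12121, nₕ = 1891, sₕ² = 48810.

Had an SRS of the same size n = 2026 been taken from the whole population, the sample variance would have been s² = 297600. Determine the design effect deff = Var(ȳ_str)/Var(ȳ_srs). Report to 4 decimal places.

Var(ȳ_str) = Σ Wₕ²(1−fₕ)sₕ²/nₕ with Wₕ = Nₕ/16091:
  County 4: (3970/16091)²·(1−135/3970)·539000/135 = 234.77119
  County 1: (12121/16091)²·(1−1891/12121)·48810/1891 = 12.361333
  → Var(ȳ_str) = 247.13252.
Var(ȳ_srs) = (1 − 2026/16091)·297600/2026 = 128.39561.
deff = 247.13252 / 128.39561 = 1.9248.

1.9248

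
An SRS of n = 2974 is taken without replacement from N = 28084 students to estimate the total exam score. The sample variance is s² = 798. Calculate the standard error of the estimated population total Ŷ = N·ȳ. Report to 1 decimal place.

Var(Ŷ) = N²·Var(ȳ) = N²·(1 − n/N)·s²/n.
f = 2974/28084 = 0.10589660; Var(ȳ) = 0.89410340·798/2974 = 0.23991073.
Var(Ŷ) = 28084² · 0.23991073 = 1.8922025 × 10^8.
SE(Ŷ) = √(1.8922025 × 10^8) = 13755.7.

13755.7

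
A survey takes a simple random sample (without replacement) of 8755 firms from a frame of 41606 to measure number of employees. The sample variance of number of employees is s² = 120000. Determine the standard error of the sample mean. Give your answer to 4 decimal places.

3.2897

Under SRS without replacement, Var(ȳ) = (1 − f)·s²/n with f = n/N = 8755/41606 = 0.21042638.
Var(ȳ) = (1 − 0.21042638)·120000/8755 = 0.78957362·13.706453 = 10.822254.
SE(ȳ) = √(10.822254) = 3.2897.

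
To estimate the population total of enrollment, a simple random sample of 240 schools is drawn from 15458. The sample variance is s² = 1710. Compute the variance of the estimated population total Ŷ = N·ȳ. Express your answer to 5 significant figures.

1.6761 × 10^9

Var(Ŷ) = N²·Var(ȳ) = N²·(1 − n/N)·s²/n.
f = 240/15458 = 0.01552594; Var(ȳ) = 0.98447406·1710/240 = 7.0143777.
Var(Ŷ) = 15458² · 7.0143777 = 1.6760839 × 10^9.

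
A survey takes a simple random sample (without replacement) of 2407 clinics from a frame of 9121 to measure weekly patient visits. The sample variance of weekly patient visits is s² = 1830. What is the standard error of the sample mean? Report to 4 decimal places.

Under SRS without replacement, Var(ȳ) = (1 − f)·s²/n with f = n/N = 2407/9121 = 0.26389650.
Var(ȳ) = (1 − 0.26389650)·1830/2407 = 0.73610350·0.76028251 = 0.55964661.
SE(ȳ) = √(0.55964661) = 0.7481.

0.7481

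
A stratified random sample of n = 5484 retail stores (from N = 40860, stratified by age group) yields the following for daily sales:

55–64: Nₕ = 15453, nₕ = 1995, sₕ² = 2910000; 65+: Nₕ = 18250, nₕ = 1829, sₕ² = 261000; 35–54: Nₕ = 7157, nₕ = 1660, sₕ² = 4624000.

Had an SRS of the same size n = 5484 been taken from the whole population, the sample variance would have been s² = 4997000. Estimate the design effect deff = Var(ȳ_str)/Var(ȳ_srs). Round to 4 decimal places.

Var(ȳ_str) = Σ Wₕ²(1−fₕ)sₕ²/nₕ with Wₕ = Nₕ/40860:
  55–64: (15453/40860)²·(1−1995/15453)·2910000/1995 = 181.69655
  65+: (18250/40860)²·(1−1829/18250)·261000/1829 = 25.614893
  35–54: (7157/40860)²·(1−1660/7157)·4624000/1660 = 65.640181
  → Var(ȳ_str) = 272.95162.
Var(ȳ_srs) = (1 − 5484/40860)·4997000/5484 = 788.90056.
deff = 272.95162 / 788.90056 = 0.3460.

0.3460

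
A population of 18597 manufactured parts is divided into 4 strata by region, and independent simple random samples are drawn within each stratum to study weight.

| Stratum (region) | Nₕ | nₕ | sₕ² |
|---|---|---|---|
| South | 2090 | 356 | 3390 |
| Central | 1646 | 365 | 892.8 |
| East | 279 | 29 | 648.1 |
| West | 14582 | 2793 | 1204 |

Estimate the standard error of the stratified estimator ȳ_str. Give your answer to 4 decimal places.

Var(ȳ_str) = Σₕ Wₕ²(1 − fₕ)sₕ²/nₕ with Wₕ = Nₕ/N, N = 18597.
South: Wₕ = 0.11238372; term = 0.11238372²·(1 − 0.17033493)·3390/356 = 0.09978363.
Central: Wₕ = 0.08850890; term = 0.08850890²·(1 − 0.22174970)·892.8/365 = 0.014912639.
East: Wₕ = 0.01500242; term = 0.01500242²·(1 − 0.10394265)·648.1/29 = 0.0045071546.
West: Wₕ = 0.78410496; term = 0.78410496²·(1 − 0.19153751)·1204/2793 = 0.21427121.
Sum = 0.33347463.
SE = √(0.33347463) = 0.5775.

0.5775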